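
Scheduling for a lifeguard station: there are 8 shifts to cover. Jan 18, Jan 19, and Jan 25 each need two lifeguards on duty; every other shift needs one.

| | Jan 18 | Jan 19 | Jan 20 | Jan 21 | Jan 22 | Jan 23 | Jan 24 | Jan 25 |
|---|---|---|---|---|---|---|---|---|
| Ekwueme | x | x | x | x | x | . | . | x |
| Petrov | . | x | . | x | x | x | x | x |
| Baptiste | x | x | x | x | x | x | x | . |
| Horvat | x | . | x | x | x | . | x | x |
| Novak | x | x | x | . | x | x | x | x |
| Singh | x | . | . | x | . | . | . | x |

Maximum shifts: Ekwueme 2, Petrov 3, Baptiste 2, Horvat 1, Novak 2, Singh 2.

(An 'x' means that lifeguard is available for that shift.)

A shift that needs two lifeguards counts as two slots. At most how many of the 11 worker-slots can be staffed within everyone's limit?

Total capacity across all lifeguards is 2+3+2+1+2+2 = 12, and 11 slots are needed, so at most 11 can be filled.
An assignment achieving 11: Jan 18→Baptiste+Horvat, Jan 19→Ekwueme+Petrov, Jan 20→Ekwueme, Jan 21→Baptiste, Jan 22→Novak, Jan 23→Petrov, Jan 24→Petrov, Jan 25→Novak+Singh.
Loads: Ekwueme 2/2, Petrov 3/3, Baptiste 2/2, Horvat 1/1, Novak 2/2, Singh 1/2.

11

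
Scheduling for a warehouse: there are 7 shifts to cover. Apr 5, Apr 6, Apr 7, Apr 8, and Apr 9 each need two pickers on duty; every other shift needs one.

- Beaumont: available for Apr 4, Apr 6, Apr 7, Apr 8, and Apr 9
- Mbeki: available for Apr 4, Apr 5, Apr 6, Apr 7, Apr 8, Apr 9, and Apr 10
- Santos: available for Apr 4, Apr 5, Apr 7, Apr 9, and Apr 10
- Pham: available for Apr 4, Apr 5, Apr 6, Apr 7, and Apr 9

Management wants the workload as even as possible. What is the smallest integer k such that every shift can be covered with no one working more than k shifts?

3

With 4 pickers and 12 worker-slots to fill, someone must work at least ⌈12/4⌉ = 3 shifts, so k ≥ 3.
k = 3 works: Apr 4→Beaumont, Apr 5→Mbeki+Santos, Apr 6→Beaumont+Pham, Apr 7→Santos+Pham, Apr 8→Beaumont+Mbeki, Apr 9→Santos+Pham, Apr 10→Mbeki.
Loads: Beaumont 3, Mbeki 3, Santos 3, Pham 3 — all ≤ 3.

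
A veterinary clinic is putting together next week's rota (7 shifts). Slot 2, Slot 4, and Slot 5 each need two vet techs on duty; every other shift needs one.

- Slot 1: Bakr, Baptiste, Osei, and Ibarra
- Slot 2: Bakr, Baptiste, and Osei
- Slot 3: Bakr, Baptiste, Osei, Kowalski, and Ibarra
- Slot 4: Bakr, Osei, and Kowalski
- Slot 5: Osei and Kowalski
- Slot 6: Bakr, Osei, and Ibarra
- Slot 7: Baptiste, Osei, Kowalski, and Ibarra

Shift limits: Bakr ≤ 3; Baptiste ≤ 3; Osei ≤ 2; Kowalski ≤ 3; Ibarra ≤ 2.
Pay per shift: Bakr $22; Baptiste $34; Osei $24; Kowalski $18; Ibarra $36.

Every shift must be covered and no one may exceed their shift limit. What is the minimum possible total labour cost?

$236

Slot 5 can only be covered by Osei and Kowalski, so that assignment is forced.
Picking the cheapest available vet tech for each shift independently would cost $208, but that ignores the shift limits.
An optimal schedule: Slot 1→Baptiste, Slot 2→Bakr+Osei, Slot 3→Baptiste, Slot 4→Kowalski+Bakr, Slot 5→Kowalski+Osei, Slot 6→Bakr, Slot 7→Kowalski.
Total: 34 + 22 + 24 + 34 + 18 + 22 + 18 + 24 + 22 + 18 = $236.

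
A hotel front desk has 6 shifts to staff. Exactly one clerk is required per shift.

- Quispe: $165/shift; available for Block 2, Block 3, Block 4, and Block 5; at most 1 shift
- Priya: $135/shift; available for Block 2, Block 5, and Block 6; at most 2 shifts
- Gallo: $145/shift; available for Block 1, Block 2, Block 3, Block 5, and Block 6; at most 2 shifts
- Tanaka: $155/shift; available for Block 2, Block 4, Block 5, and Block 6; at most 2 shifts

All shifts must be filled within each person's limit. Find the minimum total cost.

$870

Block 1 can only be covered by Gallo, so that assignment is forced.
Picking the cheapest available clerk for each shift independently would cost $850, but that ignores the shift limits.
An optimal schedule: Block 1→Gallo, Block 2→Priya, Block 3→Gallo, Block 4→Tanaka, Block 5→Tanaka, Block 6→Priya.
Total: 145 + 135 + 145 + 155 + 155 + 135 = $870.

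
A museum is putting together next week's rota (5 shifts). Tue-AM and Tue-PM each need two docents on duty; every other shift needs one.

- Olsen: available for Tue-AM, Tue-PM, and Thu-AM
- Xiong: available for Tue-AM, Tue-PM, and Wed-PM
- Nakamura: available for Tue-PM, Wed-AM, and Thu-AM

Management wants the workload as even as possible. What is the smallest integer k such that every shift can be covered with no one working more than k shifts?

With 3 docents and 7 worker-slots to fill, someone must work at least ⌈7/3⌉ = 3 shifts, so k ≥ 3.
k = 3 works: Tue-AM→Olsen+Xiong, Tue-PM→Olsen+Xiong, Wed-AM→Nakamura, Wed-PM→Xiong, Thu-AM→Olsen.
Loads: Olsen 3, Xiong 3, Nakamura 1 — all ≤ 3.

3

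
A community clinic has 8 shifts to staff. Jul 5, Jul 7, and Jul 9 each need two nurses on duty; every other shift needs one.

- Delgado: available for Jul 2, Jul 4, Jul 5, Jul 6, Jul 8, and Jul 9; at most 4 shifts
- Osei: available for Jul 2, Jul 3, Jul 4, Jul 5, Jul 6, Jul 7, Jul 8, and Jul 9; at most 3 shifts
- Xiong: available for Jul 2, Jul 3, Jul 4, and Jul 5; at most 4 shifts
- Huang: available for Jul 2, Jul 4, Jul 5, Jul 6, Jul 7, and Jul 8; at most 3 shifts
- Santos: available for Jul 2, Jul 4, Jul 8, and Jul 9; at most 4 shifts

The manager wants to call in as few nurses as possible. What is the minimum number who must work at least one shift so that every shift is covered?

11 slots to fill and no one can take more than 4, so at least ⌈11/4⌉ = 3 nurses are needed.
No set of 3 nurses can cover every shift (each such set leaves at least one shift with no one available or exceeds a cap).
Delgado, Osei, Xiong, and Huang alone can cover everything: Jul 2→Delgado, Jul 3→Osei, Jul 4→Xiong, Jul 5→Xiong+Huang, Jul 6→Delgado, Jul 7→Osei+Huang, Jul 8→Delgado, Jul 9→Delgado+Osei.

4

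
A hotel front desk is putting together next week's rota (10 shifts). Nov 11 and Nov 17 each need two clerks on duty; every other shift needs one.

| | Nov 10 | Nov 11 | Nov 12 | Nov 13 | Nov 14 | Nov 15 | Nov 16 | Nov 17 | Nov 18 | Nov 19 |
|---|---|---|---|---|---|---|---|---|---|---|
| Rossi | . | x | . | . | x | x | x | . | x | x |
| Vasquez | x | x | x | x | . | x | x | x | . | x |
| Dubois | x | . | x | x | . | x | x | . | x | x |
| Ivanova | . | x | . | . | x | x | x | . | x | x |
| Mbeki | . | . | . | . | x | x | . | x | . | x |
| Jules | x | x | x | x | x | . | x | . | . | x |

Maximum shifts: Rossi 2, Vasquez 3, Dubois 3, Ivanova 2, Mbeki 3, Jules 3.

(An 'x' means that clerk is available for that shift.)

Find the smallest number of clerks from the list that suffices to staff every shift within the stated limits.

12 slots to fill and no one can take more than 3, so at least ⌈12/3⌉ = 4 clerks are needed.
Vasquez, Dubois, Mbeki, and Jules alone can cover everything: Nov 10→Vasquez, Nov 11→Vasquez+Jules, Nov 12→Dubois, Nov 13→Dubois, Nov 14→Mbeki, Nov 15→Mbeki, Nov 16→Jules, Nov 17→Vasquez+Mbeki, Nov 18→Dubois, Nov 19→Jules.

4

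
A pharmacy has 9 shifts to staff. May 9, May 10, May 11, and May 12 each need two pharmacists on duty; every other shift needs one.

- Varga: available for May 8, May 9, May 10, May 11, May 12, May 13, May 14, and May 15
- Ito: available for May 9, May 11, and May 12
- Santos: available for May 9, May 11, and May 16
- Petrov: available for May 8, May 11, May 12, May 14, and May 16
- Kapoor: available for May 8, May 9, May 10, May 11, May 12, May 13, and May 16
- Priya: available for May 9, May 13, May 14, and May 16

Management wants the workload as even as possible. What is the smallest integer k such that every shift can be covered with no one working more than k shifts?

With 6 pharmacists and 13 worker-slots to fill, someone must work at least ⌈13/6⌉ = 3 shifts, so k ≥ 3.
k = 3 works: May 8→Varga, May 9→Ito+Santos, May 10→Varga+Kapoor, May 11→Ito+Santos, May 12→Ito+Petrov, May 13→Kapoor, May 14→Petrov, May 15→Varga, May 16→Santos.
Loads: Varga 3, Ito 3, Santos 3, Petrov 2, Kapoor 2, Priya 0 — all ≤ 3.

3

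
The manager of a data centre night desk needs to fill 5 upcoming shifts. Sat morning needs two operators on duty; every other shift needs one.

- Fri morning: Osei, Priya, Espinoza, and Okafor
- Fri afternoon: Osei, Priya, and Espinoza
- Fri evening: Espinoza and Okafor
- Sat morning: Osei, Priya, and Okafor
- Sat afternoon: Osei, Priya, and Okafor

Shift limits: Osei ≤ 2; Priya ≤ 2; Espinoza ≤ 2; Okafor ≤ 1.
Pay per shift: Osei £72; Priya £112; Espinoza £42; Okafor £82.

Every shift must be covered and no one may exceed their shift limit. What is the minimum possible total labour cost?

Picking the cheapest available operator for each shift independently would cost £352, but that ignores the shift limits.
An optimal schedule: Fri morning→Priya, Fri afternoon→Espinoza, Fri evening→Espinoza, Sat morning→Osei+Okafor, Sat afternoon→Osei.
Total: 112 + 42 + 42 + 72 + 82 + 72 = £422.

£422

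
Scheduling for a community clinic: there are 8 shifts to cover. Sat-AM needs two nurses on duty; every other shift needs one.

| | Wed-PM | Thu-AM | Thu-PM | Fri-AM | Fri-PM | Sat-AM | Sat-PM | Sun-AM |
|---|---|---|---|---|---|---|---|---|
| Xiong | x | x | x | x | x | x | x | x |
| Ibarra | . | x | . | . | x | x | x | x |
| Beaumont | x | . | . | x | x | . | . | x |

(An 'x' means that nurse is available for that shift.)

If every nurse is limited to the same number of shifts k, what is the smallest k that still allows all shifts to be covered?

3

With 3 nurses and 9 worker-slots to fill, someone must work at least ⌈9/3⌉ = 3 shifts, so k ≥ 3.
k = 3 works: Wed-PM→Xiong, Thu-AM→Ibarra, Thu-PM→Xiong, Fri-AM→Beaumont, Fri-PM→Beaumont, Sat-AM→Xiong+Ibarra, Sat-PM→Ibarra, Sun-AM→Beaumont.
Loads: Xiong 3, Ibarra 3, Beaumont 3 — all ≤ 3.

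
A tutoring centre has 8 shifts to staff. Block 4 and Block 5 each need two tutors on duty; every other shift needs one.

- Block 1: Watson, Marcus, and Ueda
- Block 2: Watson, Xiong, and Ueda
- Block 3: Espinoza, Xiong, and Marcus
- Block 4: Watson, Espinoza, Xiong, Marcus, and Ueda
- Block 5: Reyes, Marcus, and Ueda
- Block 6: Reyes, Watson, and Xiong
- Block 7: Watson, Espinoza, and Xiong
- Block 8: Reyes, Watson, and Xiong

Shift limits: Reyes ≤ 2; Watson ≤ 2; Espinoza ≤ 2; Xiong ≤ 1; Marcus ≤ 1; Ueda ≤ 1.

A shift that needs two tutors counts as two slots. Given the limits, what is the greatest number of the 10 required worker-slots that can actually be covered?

9

Total capacity across all tutors is 2+2+2+1+1+1 = 9, and 10 slots are needed, so at most 9 can be filled.
An assignment achieving 9: Block 1→Watson, Block 2→Watson, Block 3→Espinoza, Block 4→Ueda, Block 5→Reyes+Marcus, Block 6→Reyes, Block 7→Espinoza, Block 8→Xiong.
Loads: Reyes 2/2, Watson 2/2, Espinoza 2/2, Xiong 1/1, Marcus 1/1, Ueda 1/1.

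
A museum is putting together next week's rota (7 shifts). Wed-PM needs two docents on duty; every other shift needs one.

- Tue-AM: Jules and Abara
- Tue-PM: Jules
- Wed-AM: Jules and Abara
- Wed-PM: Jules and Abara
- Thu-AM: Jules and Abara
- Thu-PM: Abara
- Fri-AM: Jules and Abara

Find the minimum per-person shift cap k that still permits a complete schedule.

With 2 docents and 8 worker-slots to fill, someone must work at least ⌈8/2⌉ = 4 shifts, so k ≥ 4.
k = 4 works: Tue-AM→Jules, Tue-PM→Jules, Wed-AM→Jules, Wed-PM→Jules+Abara, Thu-AM→Abara, Thu-PM→Abara, Fri-AM→Abara.
Loads: Jules 4, Abara 4 — all ≤ 4.

4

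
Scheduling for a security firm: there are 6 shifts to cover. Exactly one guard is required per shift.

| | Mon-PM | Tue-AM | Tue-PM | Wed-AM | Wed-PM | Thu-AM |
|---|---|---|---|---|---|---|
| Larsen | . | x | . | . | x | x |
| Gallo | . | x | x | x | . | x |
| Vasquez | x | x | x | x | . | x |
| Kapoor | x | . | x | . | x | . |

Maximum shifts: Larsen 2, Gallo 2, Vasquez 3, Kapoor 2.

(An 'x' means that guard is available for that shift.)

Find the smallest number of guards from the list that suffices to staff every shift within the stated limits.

6 slots to fill and no one can take more than 3, so at least ⌈6/3⌉ = 2 guards are needed.
Any 2 guards together have capacity at most 3+2 = 5 < 6 slots, so 2 can never suffice.
Larsen, Gallo, and Vasquez alone can cover everything: Mon-PM→Vasquez, Tue-AM→Larsen, Tue-PM→Gallo, Wed-AM→Gallo, Wed-PM→Larsen, Thu-AM→Vasquez.

3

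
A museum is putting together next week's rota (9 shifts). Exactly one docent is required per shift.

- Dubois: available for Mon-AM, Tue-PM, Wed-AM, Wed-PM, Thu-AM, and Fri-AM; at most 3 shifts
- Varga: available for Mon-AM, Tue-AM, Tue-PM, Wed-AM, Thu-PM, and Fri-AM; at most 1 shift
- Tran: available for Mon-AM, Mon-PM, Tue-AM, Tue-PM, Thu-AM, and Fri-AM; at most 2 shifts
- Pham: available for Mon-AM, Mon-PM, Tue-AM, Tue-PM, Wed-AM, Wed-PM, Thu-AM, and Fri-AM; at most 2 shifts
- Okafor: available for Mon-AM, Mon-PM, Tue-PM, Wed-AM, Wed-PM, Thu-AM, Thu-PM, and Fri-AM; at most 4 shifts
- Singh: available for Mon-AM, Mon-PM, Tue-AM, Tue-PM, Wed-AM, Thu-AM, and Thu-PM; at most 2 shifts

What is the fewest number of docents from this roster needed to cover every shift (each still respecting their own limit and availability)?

3

9 slots to fill and no one can take more than 4, so at least ⌈9/4⌉ = 3 docents are needed.
Dubois, Tran, and Okafor alone can cover everything: Mon-AM→Dubois, Mon-PM→Tran, Tue-AM→Tran, Tue-PM→Okafor, Wed-AM→Dubois, Wed-PM→Dubois, Thu-AM→Okafor, Thu-PM→Okafor, Fri-AM→Okafor.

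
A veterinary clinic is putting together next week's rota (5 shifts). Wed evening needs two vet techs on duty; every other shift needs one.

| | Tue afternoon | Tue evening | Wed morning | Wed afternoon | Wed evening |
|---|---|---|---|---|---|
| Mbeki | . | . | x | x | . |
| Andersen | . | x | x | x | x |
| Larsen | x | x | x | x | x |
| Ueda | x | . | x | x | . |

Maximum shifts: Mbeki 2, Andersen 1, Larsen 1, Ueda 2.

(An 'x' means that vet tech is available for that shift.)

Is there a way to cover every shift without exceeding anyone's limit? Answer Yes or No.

No

Total capacity is 6 and 6 slots are needed, so capacity alone doesn't rule it out.
Shifts {Tue evening, Wed evening} need 3 worker-slots in total, but the vet techs available for any of those shifts (Andersen and Larsen) can supply at most 2 among them. So no valid schedule exists.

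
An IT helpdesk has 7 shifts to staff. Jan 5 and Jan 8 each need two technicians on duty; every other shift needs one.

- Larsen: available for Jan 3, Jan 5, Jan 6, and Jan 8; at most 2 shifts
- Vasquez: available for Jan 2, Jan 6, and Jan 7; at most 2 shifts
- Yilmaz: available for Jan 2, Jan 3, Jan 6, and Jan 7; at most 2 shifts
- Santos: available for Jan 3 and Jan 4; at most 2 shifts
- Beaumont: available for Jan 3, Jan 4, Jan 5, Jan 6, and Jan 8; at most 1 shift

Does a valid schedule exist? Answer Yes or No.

Total capacity is 9 and 9 slots are needed, so capacity alone doesn't rule it out.
Shifts {Jan 5, Jan 8} need 4 worker-slots in total, but the technicians available for any of those shifts (Larsen and Beaumont) can supply at most 3 among them. So no valid schedule exists.

No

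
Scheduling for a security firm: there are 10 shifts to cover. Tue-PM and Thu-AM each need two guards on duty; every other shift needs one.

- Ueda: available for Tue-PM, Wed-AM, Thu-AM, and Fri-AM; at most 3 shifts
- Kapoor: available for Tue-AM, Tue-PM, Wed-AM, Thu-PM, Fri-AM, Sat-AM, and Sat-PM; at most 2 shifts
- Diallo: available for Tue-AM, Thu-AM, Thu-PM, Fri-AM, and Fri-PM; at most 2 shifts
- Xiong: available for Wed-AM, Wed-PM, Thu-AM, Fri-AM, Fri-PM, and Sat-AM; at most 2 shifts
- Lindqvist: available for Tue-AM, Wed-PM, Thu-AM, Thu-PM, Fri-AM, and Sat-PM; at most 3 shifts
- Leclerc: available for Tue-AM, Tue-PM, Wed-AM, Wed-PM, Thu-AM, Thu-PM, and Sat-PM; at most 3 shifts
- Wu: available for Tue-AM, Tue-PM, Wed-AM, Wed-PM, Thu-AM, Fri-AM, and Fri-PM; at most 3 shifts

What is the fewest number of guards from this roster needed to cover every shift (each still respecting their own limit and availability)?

12 slots to fill and no one can take more than 3, so at least ⌈12/3⌉ = 4 guards are needed.
No set of 4 guards can cover every shift (each such set leaves at least one shift with no one available or exceeds a cap).
Ueda, Kapoor, Diallo, Xiong, and Lindqvist alone can cover everything: Tue-AM→Diallo, Tue-PM→Ueda+Kapoor, Wed-AM→Ueda, Wed-PM→Xiong, Thu-AM→Xiong+Lindqvist, Thu-PM→Lindqvist, Fri-AM→Ueda, Fri-PM→Diallo, Sat-AM→Kapoor, Sat-PM→Lindqvist.

5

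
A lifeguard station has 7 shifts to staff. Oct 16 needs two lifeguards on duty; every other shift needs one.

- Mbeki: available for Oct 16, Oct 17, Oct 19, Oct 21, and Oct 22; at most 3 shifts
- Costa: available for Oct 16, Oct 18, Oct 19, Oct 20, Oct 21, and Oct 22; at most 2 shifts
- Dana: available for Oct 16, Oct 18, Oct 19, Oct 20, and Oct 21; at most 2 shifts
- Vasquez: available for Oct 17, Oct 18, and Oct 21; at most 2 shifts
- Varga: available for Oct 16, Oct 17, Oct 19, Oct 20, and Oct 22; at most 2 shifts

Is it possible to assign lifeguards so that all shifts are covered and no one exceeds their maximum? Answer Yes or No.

Yes

One valid schedule: Oct 16→Dana+Varga, Oct 17→Mbeki, Oct 18→Costa, Oct 19→Mbeki, Oct 20→Costa, Oct 21→Dana, Oct 22→Mbeki.
Loads: Mbeki 3/3, Costa 2/2, Dana 2/2, Vasquez 0/2, Varga 1/2 — all within limits.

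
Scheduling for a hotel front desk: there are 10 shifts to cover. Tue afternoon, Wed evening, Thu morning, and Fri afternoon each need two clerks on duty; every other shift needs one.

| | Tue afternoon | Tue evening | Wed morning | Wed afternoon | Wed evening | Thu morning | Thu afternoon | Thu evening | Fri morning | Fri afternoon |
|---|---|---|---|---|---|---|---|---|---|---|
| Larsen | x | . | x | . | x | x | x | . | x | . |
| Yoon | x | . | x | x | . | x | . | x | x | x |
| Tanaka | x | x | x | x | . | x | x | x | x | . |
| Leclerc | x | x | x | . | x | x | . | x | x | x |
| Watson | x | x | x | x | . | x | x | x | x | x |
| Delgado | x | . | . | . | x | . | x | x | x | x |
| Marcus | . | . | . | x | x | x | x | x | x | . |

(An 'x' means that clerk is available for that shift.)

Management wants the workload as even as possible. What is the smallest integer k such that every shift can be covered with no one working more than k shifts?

2

With 7 clerks and 14 worker-slots to fill, someone must work at least ⌈14/7⌉ = 2 shifts, so k ≥ 2.
k = 2 works: Tue afternoon→Tanaka+Delgado, Tue evening→Tanaka, Wed morning→Larsen, Wed afternoon→Yoon, Wed evening→Leclerc+Delgado, Thu morning→Watson+Marcus, Thu afternoon→Larsen, Thu evening→Yoon, Fri morning→Marcus, Fri afternoon→Leclerc+Watson.
Loads: Larsen 2, Yoon 2, Tanaka 2, Leclerc 2, Watson 2, Delgado 2, Marcus 2 — all ≤ 2.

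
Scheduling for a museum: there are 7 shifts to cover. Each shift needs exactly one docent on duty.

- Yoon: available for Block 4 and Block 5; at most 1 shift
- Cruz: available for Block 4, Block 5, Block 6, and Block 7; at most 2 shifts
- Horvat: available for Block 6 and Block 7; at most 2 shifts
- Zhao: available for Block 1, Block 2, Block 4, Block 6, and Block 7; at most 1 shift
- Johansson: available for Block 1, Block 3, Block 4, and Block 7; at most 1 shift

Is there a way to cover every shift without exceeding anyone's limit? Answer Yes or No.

Total capacity is 7 and 7 slots are needed, so capacity alone doesn't rule it out.
Shifts {Block 1, Block 2, Block 3} need 3 worker-slots in total, but the docents available for any of those shifts (Zhao and Johansson) can supply at most 2 among them. So no valid schedule exists.

No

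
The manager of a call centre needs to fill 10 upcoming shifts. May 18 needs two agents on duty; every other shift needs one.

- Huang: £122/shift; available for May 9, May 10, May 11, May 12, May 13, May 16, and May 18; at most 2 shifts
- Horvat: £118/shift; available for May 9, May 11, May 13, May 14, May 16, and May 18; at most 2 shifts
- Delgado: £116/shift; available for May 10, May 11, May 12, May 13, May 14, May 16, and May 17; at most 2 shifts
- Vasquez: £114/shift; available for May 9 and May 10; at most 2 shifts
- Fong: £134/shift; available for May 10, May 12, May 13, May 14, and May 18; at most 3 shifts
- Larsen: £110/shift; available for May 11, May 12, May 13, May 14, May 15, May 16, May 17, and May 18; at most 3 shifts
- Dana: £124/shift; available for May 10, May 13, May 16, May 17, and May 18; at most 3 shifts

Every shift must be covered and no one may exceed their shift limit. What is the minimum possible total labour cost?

May 15 can only be covered by Larsen, so that assignment is forced.
Picking the cheapest available agent for each shift independently would cost £1226, but that ignores the shift limits.
An optimal schedule: May 9→Vasquez, May 10→Vasquez, May 11→Larsen, May 12→Delgado, May 13→Huang, May 14→Delgado, May 15→Larsen, May 16→Horvat, May 17→Larsen, May 18→Horvat+Huang.
Total: 114 + 114 + 110 + 116 + 122 + 116 + 110 + 118 + 110 + 118 + 122 = £1270.

£1270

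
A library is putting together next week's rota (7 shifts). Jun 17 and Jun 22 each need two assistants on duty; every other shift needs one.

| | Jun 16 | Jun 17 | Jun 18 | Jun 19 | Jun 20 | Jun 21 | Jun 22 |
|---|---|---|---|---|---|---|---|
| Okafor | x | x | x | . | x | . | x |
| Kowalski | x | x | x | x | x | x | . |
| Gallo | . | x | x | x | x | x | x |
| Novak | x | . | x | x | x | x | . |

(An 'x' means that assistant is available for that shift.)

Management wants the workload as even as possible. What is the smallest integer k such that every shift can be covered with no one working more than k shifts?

3

With 4 assistants and 9 worker-slots to fill, someone must work at least ⌈9/4⌉ = 3 shifts, so k ≥ 3.
k = 3 works: Jun 16→Okafor, Jun 17→Okafor+Kowalski, Jun 18→Gallo, Jun 19→Kowalski, Jun 20→Gallo, Jun 21→Kowalski, Jun 22→Okafor+Gallo.
Loads: Okafor 3, Kowalski 3, Gallo 3, Novak 0 — all ≤ 3.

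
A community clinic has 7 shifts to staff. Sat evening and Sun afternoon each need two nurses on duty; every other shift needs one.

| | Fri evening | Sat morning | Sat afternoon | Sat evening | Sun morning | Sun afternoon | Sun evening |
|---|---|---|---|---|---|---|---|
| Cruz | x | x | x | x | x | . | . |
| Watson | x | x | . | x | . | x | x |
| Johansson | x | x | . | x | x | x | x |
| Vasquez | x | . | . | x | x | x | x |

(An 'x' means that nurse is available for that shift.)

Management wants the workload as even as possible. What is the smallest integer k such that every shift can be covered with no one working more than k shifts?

With 4 nurses and 9 worker-slots to fill, someone must work at least ⌈9/4⌉ = 3 shifts, so k ≥ 3.
k = 3 works: Fri evening→Watson, Sat morning→Cruz, Sat afternoon→Cruz, Sat evening→Johansson+Vasquez, Sun morning→Cruz, Sun afternoon→Watson+Johansson, Sun evening→Watson.
Loads: Cruz 3, Watson 3, Johansson 2, Vasquez 1 — all ≤ 3.

3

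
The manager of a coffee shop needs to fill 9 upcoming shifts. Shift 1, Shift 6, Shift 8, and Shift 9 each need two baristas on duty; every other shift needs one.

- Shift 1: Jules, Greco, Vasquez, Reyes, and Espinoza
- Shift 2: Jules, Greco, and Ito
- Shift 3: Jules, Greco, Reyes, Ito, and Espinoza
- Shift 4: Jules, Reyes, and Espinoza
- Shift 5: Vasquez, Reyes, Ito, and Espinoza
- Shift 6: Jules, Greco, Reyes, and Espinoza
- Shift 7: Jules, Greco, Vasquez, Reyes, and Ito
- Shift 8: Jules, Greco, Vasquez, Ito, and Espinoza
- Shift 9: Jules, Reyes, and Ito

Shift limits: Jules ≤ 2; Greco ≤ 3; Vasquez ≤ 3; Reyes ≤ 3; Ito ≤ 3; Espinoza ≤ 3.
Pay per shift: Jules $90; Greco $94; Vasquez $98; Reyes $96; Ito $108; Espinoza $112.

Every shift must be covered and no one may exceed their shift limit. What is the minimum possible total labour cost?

Picking the cheapest available barista for each shift independently would cost $1194, but that ignores the shift limits.
An optimal schedule: Shift 1→Vasquez+Reyes, Shift 2→Jules, Shift 3→Greco, Shift 4→Jules, Shift 5→Vasquez, Shift 6→Greco+Reyes, Shift 7→Greco, Shift 8→Vasquez+Ito, Shift 9→Reyes+Ito.
Total: 98 + 96 + 90 + 94 + 90 + 98 + 94 + 96 + 94 + 98 + 108 + 96 + 108 = $1260.

$1260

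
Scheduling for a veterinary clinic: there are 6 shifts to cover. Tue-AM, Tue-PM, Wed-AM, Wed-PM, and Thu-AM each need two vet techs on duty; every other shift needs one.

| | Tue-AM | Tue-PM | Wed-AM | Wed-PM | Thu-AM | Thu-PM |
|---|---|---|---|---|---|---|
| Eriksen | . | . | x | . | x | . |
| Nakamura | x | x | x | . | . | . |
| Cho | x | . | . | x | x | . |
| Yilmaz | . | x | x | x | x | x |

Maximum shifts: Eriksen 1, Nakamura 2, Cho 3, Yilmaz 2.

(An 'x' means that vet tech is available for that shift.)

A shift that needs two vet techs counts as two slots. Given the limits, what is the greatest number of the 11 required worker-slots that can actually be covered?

Total capacity across all vet techs is 1+2+3+2 = 8, and 11 slots are needed, so at most 8 can be filled.
An assignment achieving 8: Tue-AM→Nakamura+Cho, Tue-PM→Nakamura+Yilmaz, Wed-AM→Eriksen, Wed-PM→Cho, Thu-AM→Cho, Thu-PM→Yilmaz.
Loads: Eriksen 1/1, Nakamura 2/2, Cho 3/3, Yilmaz 2/2.

8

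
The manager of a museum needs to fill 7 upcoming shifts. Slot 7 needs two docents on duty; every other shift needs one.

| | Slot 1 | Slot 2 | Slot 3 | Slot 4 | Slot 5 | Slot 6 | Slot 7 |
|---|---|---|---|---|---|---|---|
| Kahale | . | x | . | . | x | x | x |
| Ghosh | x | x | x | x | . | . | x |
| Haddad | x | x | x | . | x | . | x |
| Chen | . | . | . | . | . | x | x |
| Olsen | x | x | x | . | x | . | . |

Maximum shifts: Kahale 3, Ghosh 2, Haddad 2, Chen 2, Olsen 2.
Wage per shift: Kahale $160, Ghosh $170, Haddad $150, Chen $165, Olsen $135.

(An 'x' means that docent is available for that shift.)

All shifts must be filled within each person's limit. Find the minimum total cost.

$1220

Slot 4 can only be covered by Ghosh, so that assignment is forced.
Picking the cheapest available docent for each shift independently would cost $1180, but that ignores the shift limits.
An optimal schedule: Slot 1→Olsen, Slot 2→Kahale, Slot 3→Olsen, Slot 4→Ghosh, Slot 5→Haddad, Slot 6→Kahale, Slot 7→Haddad+Kahale.
Total: 135 + 160 + 135 + 170 + 150 + 160 + 150 + 160 = $1220.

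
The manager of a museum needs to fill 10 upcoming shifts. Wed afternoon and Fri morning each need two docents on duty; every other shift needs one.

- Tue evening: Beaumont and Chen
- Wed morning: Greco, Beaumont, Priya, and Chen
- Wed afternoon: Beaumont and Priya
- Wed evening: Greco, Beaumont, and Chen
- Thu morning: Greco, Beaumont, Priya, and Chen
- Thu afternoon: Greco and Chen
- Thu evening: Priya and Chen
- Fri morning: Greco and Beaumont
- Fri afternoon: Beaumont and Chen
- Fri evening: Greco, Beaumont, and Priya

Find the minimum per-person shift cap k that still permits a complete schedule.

3

With 4 docents and 12 worker-slots to fill, someone must work at least ⌈12/4⌉ = 3 shifts, so k ≥ 3.
k = 3 works: Tue evening→Beaumont, Wed morning→Chen, Wed afternoon→Beaumont+Priya, Wed evening→Greco, Thu morning→Chen, Thu afternoon→Greco, Thu evening→Priya, Fri morning→Greco+Beaumont, Fri afternoon→Chen, Fri evening→Priya.
Loads: Greco 3, Beaumont 3, Priya 3, Chen 3 — all ≤ 3.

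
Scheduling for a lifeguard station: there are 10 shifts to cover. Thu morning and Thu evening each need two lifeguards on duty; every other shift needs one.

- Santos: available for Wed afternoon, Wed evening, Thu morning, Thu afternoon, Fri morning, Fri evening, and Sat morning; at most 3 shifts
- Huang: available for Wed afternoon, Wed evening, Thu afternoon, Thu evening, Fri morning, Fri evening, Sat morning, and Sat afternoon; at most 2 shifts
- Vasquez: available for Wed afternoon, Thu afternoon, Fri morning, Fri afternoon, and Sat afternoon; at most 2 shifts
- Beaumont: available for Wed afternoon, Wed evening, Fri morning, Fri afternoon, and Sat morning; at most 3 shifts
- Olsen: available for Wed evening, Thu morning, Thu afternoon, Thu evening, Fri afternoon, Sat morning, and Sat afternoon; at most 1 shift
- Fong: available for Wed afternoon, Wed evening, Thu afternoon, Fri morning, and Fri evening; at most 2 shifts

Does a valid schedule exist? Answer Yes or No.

Total capacity is 13 and 12 slots are needed, so capacity alone doesn't rule it out.
Shifts {Thu morning, Thu evening} need 4 worker-slots in total, but the lifeguards available for any of those shifts (Santos, Huang, and Olsen) can supply at most 3 among them. So no valid schedule exists.

No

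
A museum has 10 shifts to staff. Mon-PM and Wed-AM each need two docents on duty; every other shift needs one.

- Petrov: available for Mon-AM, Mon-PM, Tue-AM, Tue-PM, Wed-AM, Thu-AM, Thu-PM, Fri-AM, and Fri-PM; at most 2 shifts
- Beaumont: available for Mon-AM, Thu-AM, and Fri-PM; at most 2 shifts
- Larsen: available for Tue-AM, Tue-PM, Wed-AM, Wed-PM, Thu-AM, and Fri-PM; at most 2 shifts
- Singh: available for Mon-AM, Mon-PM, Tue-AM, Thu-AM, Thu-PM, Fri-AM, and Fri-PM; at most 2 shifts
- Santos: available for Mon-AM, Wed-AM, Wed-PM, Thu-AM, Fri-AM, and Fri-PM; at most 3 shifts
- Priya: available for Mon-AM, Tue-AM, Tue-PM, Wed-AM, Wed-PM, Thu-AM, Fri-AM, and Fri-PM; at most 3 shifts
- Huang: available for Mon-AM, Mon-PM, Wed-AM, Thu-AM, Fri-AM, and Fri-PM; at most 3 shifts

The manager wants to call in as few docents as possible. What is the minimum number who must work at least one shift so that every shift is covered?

5

12 slots to fill and no one can take more than 3, so at least ⌈12/3⌉ = 4 docents are needed.
Any 4 docents together have capacity at most 3+3+3+2 = 11 < 12 slots, so 4 can never suffice.
Petrov, Beaumont, Larsen, Santos, and Huang alone can cover everything: Mon-AM→Beaumont, Mon-PM→Petrov+Huang, Tue-AM→Larsen, Tue-PM→Larsen, Wed-AM→Santos+Huang, Wed-PM→Santos, Thu-AM→Beaumont, Thu-PM→Petrov, Fri-AM→Santos, Fri-PM→Huang.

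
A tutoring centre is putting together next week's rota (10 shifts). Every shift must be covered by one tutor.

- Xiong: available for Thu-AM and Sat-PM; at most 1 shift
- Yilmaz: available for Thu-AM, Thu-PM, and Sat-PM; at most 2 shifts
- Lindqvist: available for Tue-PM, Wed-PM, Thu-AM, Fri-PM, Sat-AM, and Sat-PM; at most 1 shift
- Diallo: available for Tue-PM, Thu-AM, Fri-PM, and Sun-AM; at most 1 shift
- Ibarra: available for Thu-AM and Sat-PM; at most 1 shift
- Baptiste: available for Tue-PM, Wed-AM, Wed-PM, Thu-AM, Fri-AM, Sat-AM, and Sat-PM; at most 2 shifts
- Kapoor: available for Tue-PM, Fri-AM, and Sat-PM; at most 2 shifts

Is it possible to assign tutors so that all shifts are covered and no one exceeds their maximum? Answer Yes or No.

Total capacity is 10 and 10 slots are needed, so capacity alone doesn't rule it out.
Shifts {Wed-AM, Wed-PM, Fri-PM, Sat-AM, Sun-AM} need 5 worker-slots in total, but the tutors available for any of those shifts (Lindqvist, Diallo, and Baptiste) can supply at most 4 among them. So no valid schedule exists.

No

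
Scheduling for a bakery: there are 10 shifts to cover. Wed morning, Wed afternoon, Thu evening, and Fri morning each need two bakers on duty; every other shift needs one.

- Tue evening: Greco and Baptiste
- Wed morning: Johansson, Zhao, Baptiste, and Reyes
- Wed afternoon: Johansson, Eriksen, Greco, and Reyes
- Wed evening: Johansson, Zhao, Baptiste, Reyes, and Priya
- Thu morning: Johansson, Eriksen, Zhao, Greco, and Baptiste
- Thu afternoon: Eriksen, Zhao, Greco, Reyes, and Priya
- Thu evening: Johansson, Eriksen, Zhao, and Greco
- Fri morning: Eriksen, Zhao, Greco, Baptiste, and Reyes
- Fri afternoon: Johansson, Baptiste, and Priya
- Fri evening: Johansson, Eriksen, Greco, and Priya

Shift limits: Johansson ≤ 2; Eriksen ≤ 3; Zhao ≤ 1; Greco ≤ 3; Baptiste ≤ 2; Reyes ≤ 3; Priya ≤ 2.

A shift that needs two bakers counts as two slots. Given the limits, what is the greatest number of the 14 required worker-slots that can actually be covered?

14

Total capacity across all bakers is 2+3+1+3+2+3+2 = 16, and 14 slots are needed, so at most 14 can be filled.
An assignment achieving 14: Tue evening→Greco, Wed morning→Johansson+Zhao, Wed afternoon→Eriksen+Greco, Wed evening→Reyes, Thu morning→Baptiste, Thu afternoon→Reyes, Thu evening→Eriksen+Greco, Fri morning→Baptiste+Reyes, Fri afternoon→Johansson, Fri evening→Eriksen.
Loads: Johansson 2/2, Eriksen 3/3, Zhao 1/1, Greco 3/3, Baptiste 2/2, Reyes 3/3, Priya 0/2.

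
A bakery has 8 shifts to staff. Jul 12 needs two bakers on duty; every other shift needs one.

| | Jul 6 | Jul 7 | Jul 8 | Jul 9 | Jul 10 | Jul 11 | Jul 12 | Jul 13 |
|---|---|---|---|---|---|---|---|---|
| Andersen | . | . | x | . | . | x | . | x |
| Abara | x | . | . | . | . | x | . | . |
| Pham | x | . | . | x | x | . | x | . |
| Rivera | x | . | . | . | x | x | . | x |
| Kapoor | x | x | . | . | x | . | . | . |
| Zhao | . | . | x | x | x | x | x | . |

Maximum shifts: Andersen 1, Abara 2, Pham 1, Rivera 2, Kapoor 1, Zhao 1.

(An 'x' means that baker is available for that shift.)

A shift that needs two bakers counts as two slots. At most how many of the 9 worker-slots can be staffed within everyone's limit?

8

Total capacity across all bakers is 1+2+1+2+1+1 = 8, and 9 slots are needed, so at most 8 can be filled.
An assignment achieving 8: Jul 6→Abara, Jul 7→Kapoor, Jul 8→Andersen, Jul 9→Pham, Jul 10→Rivera, Jul 11→Abara, Jul 12→Zhao, Jul 13→Rivera.
Loads: Andersen 1/1, Abara 2/2, Pham 1/1, Rivera 2/2, Kapoor 1/1, Zhao 1/1.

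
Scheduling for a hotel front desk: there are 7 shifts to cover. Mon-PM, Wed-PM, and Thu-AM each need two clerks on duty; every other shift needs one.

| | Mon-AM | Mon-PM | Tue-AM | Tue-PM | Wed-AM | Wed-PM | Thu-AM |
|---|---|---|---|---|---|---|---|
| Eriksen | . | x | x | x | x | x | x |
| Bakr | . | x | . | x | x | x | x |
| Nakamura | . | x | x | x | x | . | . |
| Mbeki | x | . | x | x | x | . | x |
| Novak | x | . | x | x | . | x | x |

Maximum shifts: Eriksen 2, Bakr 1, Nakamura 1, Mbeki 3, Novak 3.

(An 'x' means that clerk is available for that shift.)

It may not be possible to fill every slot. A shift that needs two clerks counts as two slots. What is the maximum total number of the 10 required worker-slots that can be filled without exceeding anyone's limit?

10

Total capacity across all clerks is 2+1+1+3+3 = 10, and 10 slots are needed, so at most 10 can be filled.
An assignment achieving 10: Mon-AM→Mbeki, Mon-PM→Eriksen+Bakr, Tue-AM→Nakamura, Tue-PM→Novak, Wed-AM→Mbeki, Wed-PM→Eriksen+Novak, Thu-AM→Mbeki+Novak.
Loads: Eriksen 2/2, Bakr 1/1, Nakamura 1/1, Mbeki 3/3, Novak 3/3.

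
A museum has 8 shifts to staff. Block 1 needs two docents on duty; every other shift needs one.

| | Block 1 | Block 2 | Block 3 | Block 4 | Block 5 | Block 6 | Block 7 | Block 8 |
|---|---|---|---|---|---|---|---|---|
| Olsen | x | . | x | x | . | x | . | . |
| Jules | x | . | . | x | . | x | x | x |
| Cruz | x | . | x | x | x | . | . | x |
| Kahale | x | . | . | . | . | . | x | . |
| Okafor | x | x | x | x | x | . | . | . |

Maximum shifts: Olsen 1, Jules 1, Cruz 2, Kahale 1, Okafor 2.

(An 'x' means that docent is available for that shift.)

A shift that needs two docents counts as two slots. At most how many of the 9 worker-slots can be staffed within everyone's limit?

7

Total capacity across all docents is 1+1+2+1+2 = 7, and 9 slots are needed, so at most 7 can be filled.
An assignment achieving 7: Block 1→Kahale, Block 2→Okafor, Block 3→Okafor, Block 5→Cruz, Block 6→Olsen, Block 7→Jules, Block 8→Cruz.
Loads: Olsen 1/1, Jules 1/1, Cruz 2/2, Kahale 1/1, Okafor 2/2.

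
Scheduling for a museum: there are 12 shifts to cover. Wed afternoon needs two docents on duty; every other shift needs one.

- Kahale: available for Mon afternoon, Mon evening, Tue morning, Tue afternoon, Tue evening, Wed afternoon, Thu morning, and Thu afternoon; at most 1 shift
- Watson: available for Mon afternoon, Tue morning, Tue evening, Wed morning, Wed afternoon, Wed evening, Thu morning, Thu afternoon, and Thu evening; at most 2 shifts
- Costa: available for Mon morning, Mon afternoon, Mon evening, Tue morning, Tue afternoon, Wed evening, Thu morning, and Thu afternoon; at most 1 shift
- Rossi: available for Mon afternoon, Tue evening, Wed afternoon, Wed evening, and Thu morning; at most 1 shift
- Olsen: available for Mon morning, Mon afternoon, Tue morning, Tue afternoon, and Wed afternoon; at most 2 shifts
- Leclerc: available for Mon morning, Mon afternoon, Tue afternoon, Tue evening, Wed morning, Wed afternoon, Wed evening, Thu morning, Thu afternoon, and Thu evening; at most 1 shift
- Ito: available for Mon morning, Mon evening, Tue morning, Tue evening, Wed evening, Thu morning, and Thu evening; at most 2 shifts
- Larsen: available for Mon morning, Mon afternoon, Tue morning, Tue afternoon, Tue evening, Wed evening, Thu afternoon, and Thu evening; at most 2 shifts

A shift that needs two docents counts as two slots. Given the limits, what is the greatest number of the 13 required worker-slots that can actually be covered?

12

Total capacity across all docents is 1+2+1+1+2+1+2+2 = 12, and 13 slots are needed, so at most 12 can be filled.
An assignment achieving 12: Mon morning→Costa, Mon afternoon→Larsen, Mon evening→Kahale, Tue morning→Ito, Tue afternoon→Olsen, Tue evening→Ito, Wed morning→Watson, Wed afternoon→Rossi+Olsen, Wed evening→Larsen, Thu afternoon→Leclerc, Thu evening→Watson.
Loads: Kahale 1/1, Watson 2/2, Costa 1/1, Rossi 1/1, Olsen 2/2, Leclerc 1/1, Ito 2/2, Larsen 2/2.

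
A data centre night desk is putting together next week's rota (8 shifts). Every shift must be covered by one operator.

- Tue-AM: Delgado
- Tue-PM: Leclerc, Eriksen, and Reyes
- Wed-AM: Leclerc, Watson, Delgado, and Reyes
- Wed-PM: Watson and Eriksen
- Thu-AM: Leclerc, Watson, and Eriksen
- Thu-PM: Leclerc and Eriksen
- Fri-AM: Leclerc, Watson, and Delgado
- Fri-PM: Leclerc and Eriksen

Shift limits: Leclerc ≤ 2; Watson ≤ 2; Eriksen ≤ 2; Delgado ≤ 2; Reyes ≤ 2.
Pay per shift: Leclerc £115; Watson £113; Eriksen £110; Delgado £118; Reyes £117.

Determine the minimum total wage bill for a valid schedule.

£911

Tue-AM can only be covered by Delgado, so that assignment is forced.
Picking the cheapest available operator for each shift independently would cost £894, but that ignores the shift limits.
An optimal schedule: Tue-AM→Delgado, Tue-PM→Leclerc, Wed-AM→Reyes, Wed-PM→Eriksen, Thu-AM→Watson, Thu-PM→Eriksen, Fri-AM→Watson, Fri-PM→Leclerc.
Total: 118 + 115 + 117 + 110 + 113 + 110 + 113 + 115 = £911.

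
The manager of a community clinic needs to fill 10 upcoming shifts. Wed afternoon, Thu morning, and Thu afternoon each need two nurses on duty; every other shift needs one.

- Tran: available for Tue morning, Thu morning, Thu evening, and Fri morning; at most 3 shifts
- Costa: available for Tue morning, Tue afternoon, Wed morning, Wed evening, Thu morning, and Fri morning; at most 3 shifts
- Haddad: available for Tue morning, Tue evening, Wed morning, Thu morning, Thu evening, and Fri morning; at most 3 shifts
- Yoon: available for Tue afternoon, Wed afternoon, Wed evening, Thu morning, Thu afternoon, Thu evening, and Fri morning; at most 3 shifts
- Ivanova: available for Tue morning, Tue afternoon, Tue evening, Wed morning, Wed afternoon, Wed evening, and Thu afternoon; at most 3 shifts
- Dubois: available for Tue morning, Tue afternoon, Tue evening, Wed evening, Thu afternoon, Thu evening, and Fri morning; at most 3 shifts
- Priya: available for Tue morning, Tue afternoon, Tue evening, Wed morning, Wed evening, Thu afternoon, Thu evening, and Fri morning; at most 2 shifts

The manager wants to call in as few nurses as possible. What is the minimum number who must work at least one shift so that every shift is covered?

13 slots to fill and no one can take more than 3, so at least ⌈13/3⌉ = 5 nurses are needed.
Tran, Costa, Haddad, Yoon, and Ivanova alone can cover everything: Tue morning→Tran, Tue afternoon→Costa, Tue evening→Haddad, Wed morning→Costa, Wed afternoon→Yoon+Ivanova, Wed evening→Costa, Thu morning→Haddad+Yoon, Thu afternoon→Yoon+Ivanova, Thu evening→Tran, Fri morning→Tran.

5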